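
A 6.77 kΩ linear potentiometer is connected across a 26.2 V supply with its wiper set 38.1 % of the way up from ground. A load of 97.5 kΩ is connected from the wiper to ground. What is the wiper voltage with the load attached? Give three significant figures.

V ≈ 9.82 V

The wiper splits the pot into (1−α)R = 4.191 kΩ above and αR = 2.579 kΩ below.
Lower section ‖ load = 2.513 kΩ.
V_wiper = 26.2 × 2.513/(4.191 + 2.513) = 9.82 V.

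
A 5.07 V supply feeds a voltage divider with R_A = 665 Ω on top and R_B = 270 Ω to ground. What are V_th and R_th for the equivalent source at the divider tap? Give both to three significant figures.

V_th is the open-circuit tap voltage: 5.07 × 270/(665 + 270) = 1.46 V.
With the supply zeroed, R_A and R_B appear in parallel from the tap: R_th = R_A‖R_B = (665 × 270)/935.0 = 192 Ω.

V_th = 1.46 V, R_th = 192 Ω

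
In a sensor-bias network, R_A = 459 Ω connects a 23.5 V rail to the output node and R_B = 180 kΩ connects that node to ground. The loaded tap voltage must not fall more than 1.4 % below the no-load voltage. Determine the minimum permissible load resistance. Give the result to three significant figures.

R_L(min) ≈ 32.2 kΩ

Output resistance R_th = R_A‖R_B = (459 × 180000)/180500 = 457.8 Ω.
The fractional drop is R_th/(R_th + R_L); requiring this ≤ 0.0140 gives R_L ≥ R_th(1/0.0140 − 1) = 457.8 × 70.43 = 32.2 kΩ.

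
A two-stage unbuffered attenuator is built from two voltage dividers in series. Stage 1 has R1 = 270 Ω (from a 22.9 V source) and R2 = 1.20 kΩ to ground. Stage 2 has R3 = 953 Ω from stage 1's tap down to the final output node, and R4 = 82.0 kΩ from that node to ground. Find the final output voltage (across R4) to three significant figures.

V_out ≈ 18.4 V

Stage 2 presents R3+R4 = 82950 Ω as a load on stage 1's tap.
Stage 1's lower leg becomes R2‖(R3+R4) = 1183 Ω, so V_mid = 22.9 × 1183/1453 = 18.64 V.
Stage 2 is itself unloaded: V_out = V_mid × R4/(R3+R4) = 18.64 × 82000/82950 = 18.4 V.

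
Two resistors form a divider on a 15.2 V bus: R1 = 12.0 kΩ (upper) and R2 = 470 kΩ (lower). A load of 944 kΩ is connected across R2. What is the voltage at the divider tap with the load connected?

V_out ≈ 14.6 V

The load sits in parallel with R2: R2‖R_L = (470 × 944) / (470 + 944) = 313.8 kΩ.
V_out = 15.2 × 313.8 / (12.0 + 313.8) = 15.2 × 313.8/325.8 = 14.6 V.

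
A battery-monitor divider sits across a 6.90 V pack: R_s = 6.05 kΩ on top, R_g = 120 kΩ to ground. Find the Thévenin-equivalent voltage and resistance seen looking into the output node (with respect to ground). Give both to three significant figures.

V_th = 6.57 V, R_th = 5.76 kΩ

V_th is the open-circuit tap voltage: 6.90 × 120/(6.05 + 120) = 6.57 V.
With the supply zeroed, R_s and R_g appear in parallel from the tap: R_th = R_s‖R_g = (6.05 × 120)/126.0 = 5.76 kΩ.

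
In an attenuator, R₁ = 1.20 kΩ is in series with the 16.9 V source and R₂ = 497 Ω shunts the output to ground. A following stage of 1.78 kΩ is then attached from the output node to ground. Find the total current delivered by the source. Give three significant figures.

I ≈ 10.6 mA

R₂‖R_L = 388.5 Ω, so the source sees R₁ + R₂‖R_L = 1589 Ω.
I = 16.9 V / 1589 Ω = 10.6 mA.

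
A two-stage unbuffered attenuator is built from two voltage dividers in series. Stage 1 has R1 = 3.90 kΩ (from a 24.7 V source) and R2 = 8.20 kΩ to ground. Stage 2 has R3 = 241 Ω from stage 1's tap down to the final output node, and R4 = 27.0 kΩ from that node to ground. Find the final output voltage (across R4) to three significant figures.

V_out ≈ 15.1 V

Stage 2 presents R3+R4 = 27240 Ω as a load on stage 1's tap.
Stage 1's lower leg becomes R2‖(R3+R4) = 6303 Ω, so V_mid = 24.7 × 6303/10200 = 15.26 V.
Stage 2 is itself unloaded: V_out = V_mid × R4/(R3+R4) = 15.26 × 27000/27240 = 15.1 V.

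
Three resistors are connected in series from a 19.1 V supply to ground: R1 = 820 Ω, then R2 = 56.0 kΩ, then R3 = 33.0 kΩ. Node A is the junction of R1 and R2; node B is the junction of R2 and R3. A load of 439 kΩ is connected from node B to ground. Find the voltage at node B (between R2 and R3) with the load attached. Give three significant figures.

V ≈ 6.70 V

At node B, R3 is in parallel with the load: R3‖R_L = 30690 Ω.
Below node A the resistance is R2 + (R3‖R_L) = 86690 Ω, so V_A = 19.1 × 86690/87510 = 18.92 V.
Then V_B = V_A × (R3‖R_L)/(R2 + R3‖R_L) = 18.92 × 30690/86690 = 6.70 V.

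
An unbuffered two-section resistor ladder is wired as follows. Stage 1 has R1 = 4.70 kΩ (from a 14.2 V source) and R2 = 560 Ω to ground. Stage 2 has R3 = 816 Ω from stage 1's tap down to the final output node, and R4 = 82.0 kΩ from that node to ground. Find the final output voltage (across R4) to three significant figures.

Stage 2 presents R3+R4 = 82820 Ω as a load on stage 1's tap.
Stage 1's lower leg becomes R2‖(R3+R4) = 556.2 Ω, so V_mid = 14.2 × 556.2/5256 = 1.503 V.
Stage 2 is itself unloaded: V_out = V_mid × R4/(R3+R4) = 1.503 × 82000/82820 = 1.49 V.

V_out ≈ 1.49 V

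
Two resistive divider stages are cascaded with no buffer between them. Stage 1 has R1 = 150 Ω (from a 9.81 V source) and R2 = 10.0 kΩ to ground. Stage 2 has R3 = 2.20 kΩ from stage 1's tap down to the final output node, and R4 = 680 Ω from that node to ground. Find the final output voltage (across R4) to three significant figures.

V_out ≈ 2.17 V

Stage 2 presents R3+R4 = 2880 Ω as a load on stage 1's tap.
Stage 1's lower leg becomes R2‖(R3+R4) = 2236 Ω, so V_mid = 9.81 × 2236/2386 = 9.193 V.
Stage 2 is itself unloaded: V_out = V_mid × R4/(R3+R4) = 9.193 × 680/2880 = 2.17 V.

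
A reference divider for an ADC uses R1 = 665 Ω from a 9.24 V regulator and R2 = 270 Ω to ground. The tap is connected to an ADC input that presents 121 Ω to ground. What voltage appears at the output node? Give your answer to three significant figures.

The load sits in parallel with R2: R2‖R_L = (270 × 121) / (270 + 121) = 83.55 Ω.
V_out = 9.24 × 83.55 / (665 + 83.55) = 9.24 × 83.55/748.6 = 1.03 V.

V_out ≈ 1.03 V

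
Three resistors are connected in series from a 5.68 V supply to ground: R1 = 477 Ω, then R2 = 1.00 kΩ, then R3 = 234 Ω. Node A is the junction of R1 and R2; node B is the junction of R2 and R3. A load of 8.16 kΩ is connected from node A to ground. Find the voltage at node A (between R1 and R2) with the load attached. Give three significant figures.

V ≈ 3.93 V

Below node A the series string R2+R3 = 1234 Ω sits in parallel with the 8160 Ω load: 1072 Ω.
V_A = 5.68 × 1072/(477 + 1072) = 3.93 V.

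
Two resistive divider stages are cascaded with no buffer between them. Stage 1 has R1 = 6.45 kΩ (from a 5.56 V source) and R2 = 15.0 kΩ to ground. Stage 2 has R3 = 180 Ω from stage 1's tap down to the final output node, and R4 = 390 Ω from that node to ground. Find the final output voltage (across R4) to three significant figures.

V_out ≈ 0.298 V

Stage 2 presents R3+R4 = 570.0 Ω as a load on stage 1's tap.
Stage 1's lower leg becomes R2‖(R3+R4) = 549.1 Ω, so V_mid = 5.56 × 549.1/6999 = 0.4362 V.
Stage 2 is itself unloaded: V_out = V_mid × R4/(R3+R4) = 0.4362 × 390/570.0 = 0.298 V.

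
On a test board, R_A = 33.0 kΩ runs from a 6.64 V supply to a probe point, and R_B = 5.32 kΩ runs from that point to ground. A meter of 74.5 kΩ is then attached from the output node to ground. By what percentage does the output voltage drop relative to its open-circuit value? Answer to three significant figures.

5.79 %

The divider's output (Thévenin) resistance is R_A‖R_B = 4.581 kΩ.
Fractional drop under load = R_th/(R_th + R_L) = 4.581 / (4.581 + 74.5) = 0.05793.
So the output falls by 5.79 %.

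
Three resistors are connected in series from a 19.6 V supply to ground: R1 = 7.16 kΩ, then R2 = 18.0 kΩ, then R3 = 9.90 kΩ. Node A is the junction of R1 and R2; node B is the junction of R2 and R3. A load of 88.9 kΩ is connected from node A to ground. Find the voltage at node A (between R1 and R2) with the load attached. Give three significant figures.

Below node A the series string R2+R3 = 27.90 kΩ sits in parallel with the 88.9 kΩ load: 21.24 kΩ.
V_A = 19.6 × 21.24/(7.16 + 21.24) = 14.7 V.

V ≈ 14.7 V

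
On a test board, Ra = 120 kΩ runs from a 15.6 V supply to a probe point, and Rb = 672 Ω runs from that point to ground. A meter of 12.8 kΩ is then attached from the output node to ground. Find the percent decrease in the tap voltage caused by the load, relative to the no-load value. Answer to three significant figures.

The divider's output (Thévenin) resistance is Ra‖Rb = 668.3 Ω.
Fractional drop under load = R_th/(R_th + R_L) = 668.3 / (668.3 + 12800) = 0.04962.
So the output falls by 4.96 %.

4.96 %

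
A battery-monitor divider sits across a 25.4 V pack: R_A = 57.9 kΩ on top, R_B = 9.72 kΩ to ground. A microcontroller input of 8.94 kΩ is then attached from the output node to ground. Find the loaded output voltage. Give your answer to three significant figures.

The load sits in parallel with R_B: R_B‖R_L = (9.72 × 8.94) / (9.72 + 8.94) = 4.657 kΩ.
V_out = 25.4 × 4.657 / (57.9 + 4.657) = 25.4 × 4.657/62.56 = 1.89 V.

V_out ≈ 1.89 V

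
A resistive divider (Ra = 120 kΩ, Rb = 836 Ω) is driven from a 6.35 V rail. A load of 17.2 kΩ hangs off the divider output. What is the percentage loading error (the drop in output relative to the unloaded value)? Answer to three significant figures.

The divider's output (Thévenin) resistance is Ra‖Rb = 830.2 Ω.
Fractional drop under load = R_th/(R_th + R_L) = 830.2 / (830.2 + 17200) = 0.04605.
So the output falls by 4.60 %.

4.60 %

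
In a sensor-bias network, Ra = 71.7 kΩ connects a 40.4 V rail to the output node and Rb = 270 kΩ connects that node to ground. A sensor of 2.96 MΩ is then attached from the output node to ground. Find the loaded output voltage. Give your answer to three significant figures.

The load sits in parallel with Rb: Rb‖R_L = (270 × 2960) / (270 + 2960) = 247.4 kΩ.
V_out = 40.4 × 247.4 / (71.7 + 247.4) = 40.4 × 247.4/319.1 = 31.3 V.

V_out ≈ 31.3 V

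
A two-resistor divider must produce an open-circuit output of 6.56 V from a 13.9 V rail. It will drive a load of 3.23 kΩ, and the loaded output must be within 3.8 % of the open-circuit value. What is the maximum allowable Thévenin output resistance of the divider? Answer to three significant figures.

R_th ≤ 128 Ω

Loading drop = R_th/(R_th + R_L) ≤ 0.0380, so R_th ≤ R_L · ε/(1−ε) = 3.23 kΩ × 0.0380/0.9620 = 128 Ω.
(Any R1, R2 with R2/(R1+R2) = 0.472 and R1‖R2 ≤ 128 Ω will meet the spec.)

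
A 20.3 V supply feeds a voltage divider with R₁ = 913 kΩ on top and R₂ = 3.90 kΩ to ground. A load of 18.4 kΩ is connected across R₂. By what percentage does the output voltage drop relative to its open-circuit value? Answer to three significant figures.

17.4 %

Unloaded V = 20.3 × 3.90/916.9 = 0.08635 V.
Loaded: R₂‖R_L = 3.218 kΩ, giving V = 20.3 × 3.218/916.2 = 0.07130 V.
Drop = (0.08635 − 0.07130) / 0.08635 = 17.4 %.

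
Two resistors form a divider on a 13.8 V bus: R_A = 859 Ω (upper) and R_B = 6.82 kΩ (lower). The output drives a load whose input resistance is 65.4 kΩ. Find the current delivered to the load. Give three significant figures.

R_B‖R_L = 6176 Ω; V_out = 13.8 × 6176/7035 = 12.11 V.
I_L = V_out / R_L = 12.11 / 65.4 kΩ = 0.185 mA.

I_L ≈ 0.185 mA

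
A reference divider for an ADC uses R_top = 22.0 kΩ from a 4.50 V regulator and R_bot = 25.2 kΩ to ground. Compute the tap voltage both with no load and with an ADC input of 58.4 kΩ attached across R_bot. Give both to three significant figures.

Open-circuit: V = 4.50 × 25.2/(22.0 + 25.2) = 2.40 V.
With the load, R_bot becomes R_bot‖R_L = 17.60 kΩ, so V = 4.50 × 17.60/39.60 = 2.00 V.

Unloaded: 2.40 V; loaded: 2.00 V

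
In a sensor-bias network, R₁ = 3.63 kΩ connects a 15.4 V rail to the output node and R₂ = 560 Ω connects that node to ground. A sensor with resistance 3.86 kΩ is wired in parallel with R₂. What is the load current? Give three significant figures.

R₂‖R_L = 489.0 Ω; V_out = 15.4 × 489.0/4119 = 1.828 V.
I_L = V_out / R_L = 1.828 / 3.86 kΩ = 0.474 mA.

I_L ≈ 0.474 mA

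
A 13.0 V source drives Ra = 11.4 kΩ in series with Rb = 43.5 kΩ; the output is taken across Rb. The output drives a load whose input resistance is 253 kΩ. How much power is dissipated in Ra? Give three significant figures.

Total resistance from the source is Ra + (Rb‖R_L) = 48.52 kΩ, so I = 13.0/48.52 kΩ = 0.2679 mA.
P = I²·Ra = (0.2679 mA)² × 11.4 kΩ = 0.818 mW.

P ≈ 0.818 mW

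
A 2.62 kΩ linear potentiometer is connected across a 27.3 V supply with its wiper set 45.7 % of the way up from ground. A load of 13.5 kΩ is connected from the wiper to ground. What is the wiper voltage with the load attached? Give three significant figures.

The wiper splits the pot into (1−α)R = 1.423 kΩ above and αR = 1.197 kΩ below.
Lower section ‖ load = 1.100 kΩ.
V_wiper = 27.3 × 1.100/(1.423 + 1.100) = 11.9 V.

V ≈ 11.9 V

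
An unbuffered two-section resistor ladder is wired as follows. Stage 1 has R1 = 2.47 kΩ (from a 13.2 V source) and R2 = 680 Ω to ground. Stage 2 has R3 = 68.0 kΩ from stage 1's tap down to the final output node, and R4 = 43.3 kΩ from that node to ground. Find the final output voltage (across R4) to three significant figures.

V_out ≈ 1.10 V

Stage 2 presents R3+R4 = 111300 Ω as a load on stage 1's tap.
Stage 1's lower leg becomes R2‖(R3+R4) = 675.9 Ω, so V_mid = 13.2 × 675.9/3146 = 2.836 V.
Stage 2 is itself unloaded: V_out = V_mid × R4/(R3+R4) = 2.836 × 43300/111300 = 1.10 V.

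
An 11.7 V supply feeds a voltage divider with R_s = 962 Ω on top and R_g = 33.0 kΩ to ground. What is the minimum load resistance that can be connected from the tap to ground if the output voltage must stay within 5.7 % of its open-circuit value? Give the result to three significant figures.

Output resistance R_th = R_s‖R_g = (962 × 33000)/33960 = 934.8 Ω.
The fractional drop is R_th/(R_th + R_L); requiring this ≤ 0.0570 gives R_L ≥ R_th(1/0.0570 − 1) = 934.8 × 16.54 = 15.5 kΩ.

R_L(min) ≈ 15.5 kΩ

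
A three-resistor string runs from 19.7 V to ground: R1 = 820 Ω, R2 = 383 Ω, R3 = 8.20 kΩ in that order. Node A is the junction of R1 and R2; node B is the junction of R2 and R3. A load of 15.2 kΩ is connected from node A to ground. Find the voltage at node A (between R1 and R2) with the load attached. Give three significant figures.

V ≈ 17.1 V

Below node A the series string R2+R3 = 8583 Ω sits in parallel with the 15200 Ω load: 5485 Ω.
V_A = 19.7 × 5485/(820 + 5485) = 17.1 V.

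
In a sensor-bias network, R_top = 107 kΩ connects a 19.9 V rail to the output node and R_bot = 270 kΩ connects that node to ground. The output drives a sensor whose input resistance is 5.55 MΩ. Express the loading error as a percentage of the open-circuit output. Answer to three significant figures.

1.36 %

The divider's output (Thévenin) resistance is R_top‖R_bot = 76.63 kΩ.
Fractional drop under load = R_th/(R_th + R_L) = 76.63 / (76.63 + 5550) = 0.01362.
So the output falls by 1.36 %.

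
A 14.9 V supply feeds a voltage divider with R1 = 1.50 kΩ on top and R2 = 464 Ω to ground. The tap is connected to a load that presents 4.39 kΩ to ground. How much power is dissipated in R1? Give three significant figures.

P ≈ 90.4 mW

Total resistance from the source is R1 + (R2‖R_L) = 1920 Ω, so I = 14.9/1920 Ω = 7.762 mA.
P = I²·R1 = (7.762 mA)² × 1.50 kΩ = 90.4 mW.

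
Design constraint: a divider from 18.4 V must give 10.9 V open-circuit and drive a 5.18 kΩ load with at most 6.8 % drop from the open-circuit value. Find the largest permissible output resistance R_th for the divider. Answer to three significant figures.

R_th ≤ 378 Ω

Loading drop = R_th/(R_th + R_L) ≤ 0.0680, so R_th ≤ R_L · ε/(1−ε) = 5.18 kΩ × 0.0680/0.9320 = 378 Ω.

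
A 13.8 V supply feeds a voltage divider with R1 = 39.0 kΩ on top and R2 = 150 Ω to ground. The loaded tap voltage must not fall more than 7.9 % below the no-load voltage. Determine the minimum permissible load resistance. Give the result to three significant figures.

R_L(min) ≈ 1.74 kΩ

Output resistance R_th = R1‖R2 = (39000 × 150)/39150 = 149.4 Ω.
The fractional drop is R_th/(R_th + R_L); requiring this ≤ 0.0790 gives R_L ≥ R_th(1/0.0790 − 1) = 149.4 × 11.66 = 1.74 kΩ.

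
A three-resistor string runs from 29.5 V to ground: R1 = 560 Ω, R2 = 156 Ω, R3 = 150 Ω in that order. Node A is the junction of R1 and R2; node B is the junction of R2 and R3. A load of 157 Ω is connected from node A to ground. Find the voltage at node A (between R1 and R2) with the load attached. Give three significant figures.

V ≈ 4.61 V

Below node A the series string R2+R3 = 306.0 Ω sits in parallel with the 157 Ω load: 103.8 Ω.
V_A = 29.5 × 103.8/(560 + 103.8) = 4.61 V.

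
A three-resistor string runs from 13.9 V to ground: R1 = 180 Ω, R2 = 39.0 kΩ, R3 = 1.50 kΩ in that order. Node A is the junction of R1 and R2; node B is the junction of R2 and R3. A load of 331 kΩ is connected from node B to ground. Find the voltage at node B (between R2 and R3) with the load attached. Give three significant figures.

V ≈ 0.510 V

At node B, R3 is in parallel with the load: R3‖R_L = 1493 Ω.
Below node A the resistance is R2 + (R3‖R_L) = 40490 Ω, so V_A = 13.9 × 40490/40670 = 13.84 V.
Then V_B = V_A × (R3‖R_L)/(R2 + R3‖R_L) = 13.84 × 1493/40490 = 0.510 V.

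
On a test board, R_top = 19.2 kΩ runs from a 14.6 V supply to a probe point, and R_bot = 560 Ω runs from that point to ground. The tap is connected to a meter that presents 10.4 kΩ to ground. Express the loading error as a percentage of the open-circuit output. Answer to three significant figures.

4.97 %

The divider's output (Thévenin) resistance is R_top‖R_bot = 544.1 Ω.
Fractional drop under load = R_th/(R_th + R_L) = 544.1 / (544.1 + 10400) = 0.04972.
So the output falls by 4.97 %.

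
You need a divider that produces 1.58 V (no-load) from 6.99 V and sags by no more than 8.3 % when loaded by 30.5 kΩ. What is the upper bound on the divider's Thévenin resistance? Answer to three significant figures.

R_th ≤ 2.76 kΩ

Loading drop = R_th/(R_th + R_L) ≤ 0.0830, so R_th ≤ R_L · ε/(1−ε) = 30.5 kΩ × 0.0830/0.9170 = 2.76 kΩ.
(Any R1, R2 with R2/(R1+R2) = 0.226 and R1‖R2 ≤ 2.76 kΩ will meet the spec.)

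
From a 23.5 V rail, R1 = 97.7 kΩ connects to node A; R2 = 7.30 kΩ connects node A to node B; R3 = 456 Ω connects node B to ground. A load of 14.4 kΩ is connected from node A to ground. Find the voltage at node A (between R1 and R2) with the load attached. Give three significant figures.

Below node A the series string R2+R3 = 7756 Ω sits in parallel with the 14400 Ω load: 5041 Ω.
V_A = 23.5 × 5041/(97700 + 5041) = 1.15 V.

V ≈ 1.15 V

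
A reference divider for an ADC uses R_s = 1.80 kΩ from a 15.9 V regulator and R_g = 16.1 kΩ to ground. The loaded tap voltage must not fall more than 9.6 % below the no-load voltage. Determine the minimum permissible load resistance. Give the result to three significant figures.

R_L(min) ≈ 15.2 kΩ

Output resistance R_th = R_s‖R_g = (1.80 × 16.1)/17.90 = 1.619 kΩ.
The fractional drop is R_th/(R_th + R_L); requiring this ≤ 0.0960 gives R_L ≥ R_th(1/0.0960 − 1) = 1.619 × 9.417 = 15.2 kΩ.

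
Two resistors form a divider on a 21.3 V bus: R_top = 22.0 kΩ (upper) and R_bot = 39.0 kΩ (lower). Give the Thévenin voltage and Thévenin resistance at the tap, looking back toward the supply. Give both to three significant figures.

V_th is the open-circuit tap voltage: 21.3 × 39.0/(22.0 + 39.0) = 13.6 V.
With the supply zeroed, R_top and R_bot appear in parallel from the tap: R_th = R_top‖R_bot = (22.0 × 39.0)/61.00 = 14.1 kΩ.

V_th = 13.6 V, R_th = 14.1 kΩ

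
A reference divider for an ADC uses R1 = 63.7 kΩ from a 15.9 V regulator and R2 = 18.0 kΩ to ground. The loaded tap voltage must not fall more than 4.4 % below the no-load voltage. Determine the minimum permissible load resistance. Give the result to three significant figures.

Output resistance R_th = R1‖R2 = (63.7 × 18.0)/81.70 = 14.03 kΩ.
The fractional drop is R_th/(R_th + R_L); requiring this ≤ 0.0440 gives R_L ≥ R_th(1/0.0440 − 1) = 14.03 × 21.73 = 305 kΩ.

R_L(min) ≈ 305 kΩ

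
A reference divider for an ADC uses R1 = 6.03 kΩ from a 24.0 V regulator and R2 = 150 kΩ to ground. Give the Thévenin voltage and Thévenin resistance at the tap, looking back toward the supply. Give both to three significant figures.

V_th = 23.1 V, R_th = 5.80 kΩ

V_th is the open-circuit tap voltage: 24.0 × 150/(6.03 + 150) = 23.1 V.
With the supply zeroed, R1 and R2 appear in parallel from the tap: R_th = R1‖R2 = (6.03 × 150)/156.0 = 5.80 kΩ.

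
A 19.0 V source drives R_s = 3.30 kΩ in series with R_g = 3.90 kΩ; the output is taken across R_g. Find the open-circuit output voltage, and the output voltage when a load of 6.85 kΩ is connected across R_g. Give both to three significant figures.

Unloaded: 10.3 V; loaded: 8.16 V

Open-circuit: V = 19.0 × 3.90/(3.30 + 3.90) = 10.3 V.
With the load, R_g becomes R_g‖R_L = 2.485 kΩ, so V = 19.0 × 2.485/5.785 = 8.16 V.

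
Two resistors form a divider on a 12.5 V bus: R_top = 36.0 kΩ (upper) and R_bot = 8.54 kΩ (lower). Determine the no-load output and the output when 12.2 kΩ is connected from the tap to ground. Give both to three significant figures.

Open-circuit: V = 12.5 × 8.54/(36.0 + 8.54) = 2.40 V.
With the load, R_bot becomes R_bot‖R_L = 5.024 kΩ, so V = 12.5 × 5.024/41.02 = 1.53 V.

Unloaded: 2.40 V; loaded: 1.53 V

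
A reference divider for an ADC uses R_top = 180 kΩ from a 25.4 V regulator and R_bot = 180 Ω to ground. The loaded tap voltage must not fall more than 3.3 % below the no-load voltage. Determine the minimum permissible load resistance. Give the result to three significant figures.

Output resistance R_th = R_top‖R_bot = (180000 × 180)/180200 = 179.8 Ω.
The fractional drop is R_th/(R_th + R_L); requiring this ≤ 0.0330 gives R_L ≥ R_th(1/0.0330 − 1) = 179.8 × 29.30 = 5.27 kΩ.

R_L(min) ≈ 5.27 kΩ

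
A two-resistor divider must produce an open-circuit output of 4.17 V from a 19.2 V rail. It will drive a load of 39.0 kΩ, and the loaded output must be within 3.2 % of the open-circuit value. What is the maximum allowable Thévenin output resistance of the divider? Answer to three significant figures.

R_th ≤ 1.29 kΩ

Loading drop = R_th/(R_th + R_L) ≤ 0.0320, so R_th ≤ R_L · ε/(1−ε) = 39.0 kΩ × 0.0320/0.9680 = 1.29 kΩ.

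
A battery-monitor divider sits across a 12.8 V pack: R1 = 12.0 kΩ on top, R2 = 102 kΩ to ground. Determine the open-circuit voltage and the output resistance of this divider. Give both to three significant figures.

V_th is the open-circuit tap voltage: 12.8 × 102/(12.0 + 102) = 11.5 V.
With the supply zeroed, R1 and R2 appear in parallel from the tap: R_th = R1‖R2 = (12.0 × 102)/114.0 = 10.7 kΩ.

V_th = 11.5 V, R_th = 10.7 kΩ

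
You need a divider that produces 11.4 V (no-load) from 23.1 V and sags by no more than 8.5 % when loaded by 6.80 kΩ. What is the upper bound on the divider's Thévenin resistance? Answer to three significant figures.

R_th ≤ 632 Ω

Loading drop = R_th/(R_th + R_L) ≤ 0.0850, so R_th ≤ R_L · ε/(1−ε) = 6.80 kΩ × 0.0850/0.9150 = 632 Ω.
(Any R1, R2 with R2/(R1+R2) = 0.494 and R1‖R2 ≤ 632 Ω will meet the spec.)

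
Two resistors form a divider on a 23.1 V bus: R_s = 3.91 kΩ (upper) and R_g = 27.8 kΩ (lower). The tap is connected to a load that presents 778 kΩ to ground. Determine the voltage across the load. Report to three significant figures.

The load sits in parallel with R_g: R_g‖R_L = (27.8 × 778) / (27.8 + 778) = 26.84 kΩ.
V_out = 23.1 × 26.84 / (3.91 + 26.84) = 23.1 × 26.84/30.75 = 20.2 V.
(Unloaded it would have been 20.3 V.)

V_out ≈ 20.2 V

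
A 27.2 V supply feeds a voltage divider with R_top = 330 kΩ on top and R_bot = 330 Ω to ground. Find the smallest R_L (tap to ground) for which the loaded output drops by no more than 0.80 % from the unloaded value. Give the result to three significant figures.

R_L(min) ≈ 40.9 kΩ

Output resistance R_th = R_top‖R_bot = (330000 × 330)/330300 = 329.7 Ω.
The fractional drop is R_th/(R_th + R_L); requiring this ≤ 0.00800 gives R_L ≥ R_th(1/0.00800 − 1) = 329.7 × 124.0 = 40.9 kΩ.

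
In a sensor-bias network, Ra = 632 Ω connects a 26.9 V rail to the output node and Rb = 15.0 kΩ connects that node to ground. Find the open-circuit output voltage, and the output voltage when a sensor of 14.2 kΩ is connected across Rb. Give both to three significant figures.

Open-circuit: V = 26.9 × 15000/(632 + 15000) = 25.8 V.
With the load, Rb becomes Rb‖R_L = 7295 Ω, so V = 26.9 × 7295/7927 = 24.8 V.

Unloaded: 25.8 V; loaded: 24.8 V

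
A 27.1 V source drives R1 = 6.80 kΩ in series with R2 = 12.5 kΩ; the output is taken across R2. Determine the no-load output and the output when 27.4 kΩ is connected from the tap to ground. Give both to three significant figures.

Open-circuit: V = 27.1 × 12.5/(6.80 + 12.5) = 17.6 V.
With the load, R2 becomes R2‖R_L = 8.584 kΩ, so V = 27.1 × 8.584/15.38 = 15.1 V.

Unloaded: 17.6 V; loaded: 15.1 V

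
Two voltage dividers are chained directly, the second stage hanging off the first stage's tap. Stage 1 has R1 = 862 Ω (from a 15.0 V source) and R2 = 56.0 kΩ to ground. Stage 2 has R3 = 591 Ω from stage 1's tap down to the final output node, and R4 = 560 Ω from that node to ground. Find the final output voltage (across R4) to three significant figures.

V_out ≈ 4.14 V

Stage 2 presents R3+R4 = 1151 Ω as a load on stage 1's tap.
Stage 1's lower leg becomes R2‖(R3+R4) = 1128 Ω, so V_mid = 15.0 × 1128/1990 = 8.502 V.
Stage 2 is itself unloaded: V_out = V_mid × R4/(R3+R4) = 8.502 × 560/1151 = 4.14 V.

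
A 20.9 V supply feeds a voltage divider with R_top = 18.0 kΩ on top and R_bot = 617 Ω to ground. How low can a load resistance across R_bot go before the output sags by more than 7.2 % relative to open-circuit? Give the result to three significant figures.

R_L(min) ≈ 7.69 kΩ

Output resistance R_th = R_top‖R_bot = (18000 × 617)/18620 = 596.6 Ω.
The fractional drop is R_th/(R_th + R_L); requiring this ≤ 0.0720 gives R_L ≥ R_th(1/0.0720 − 1) = 596.6 × 12.89 = 7.69 kΩ.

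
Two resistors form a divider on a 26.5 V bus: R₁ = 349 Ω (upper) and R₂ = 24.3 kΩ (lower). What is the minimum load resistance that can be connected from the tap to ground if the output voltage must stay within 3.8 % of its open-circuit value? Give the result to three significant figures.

R_L(min) ≈ 8.71 kΩ

Output resistance R_th = R₁‖R₂ = (349 × 24300)/24650 = 344.1 Ω.
The fractional drop is R_th/(R_th + R_L); requiring this ≤ 0.0380 gives R_L ≥ R_th(1/0.0380 − 1) = 344.1 × 25.32 = 8.71 kΩ.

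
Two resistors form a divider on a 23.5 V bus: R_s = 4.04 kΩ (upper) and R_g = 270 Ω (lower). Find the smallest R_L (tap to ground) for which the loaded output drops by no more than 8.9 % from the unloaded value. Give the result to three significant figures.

R_L(min) ≈ 2.59 kΩ

Output resistance R_th = R_s‖R_g = (4040 × 270)/4310 = 253.1 Ω.
The fractional drop is R_th/(R_th + R_L); requiring this ≤ 0.0890 gives R_L ≥ R_th(1/0.0890 − 1) = 253.1 × 10.24 = 2.59 kΩ.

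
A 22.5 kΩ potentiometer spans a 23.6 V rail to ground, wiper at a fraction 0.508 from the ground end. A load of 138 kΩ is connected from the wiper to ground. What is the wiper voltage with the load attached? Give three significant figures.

V ≈ 11.5 V

The wiper splits the pot into (1−α)R = 11.07 kΩ above and αR = 11.43 kΩ below.
Lower section ‖ load = 10.56 kΩ.
V_wiper = 23.6 × 10.56/(11.07 + 10.56) = 11.5 V.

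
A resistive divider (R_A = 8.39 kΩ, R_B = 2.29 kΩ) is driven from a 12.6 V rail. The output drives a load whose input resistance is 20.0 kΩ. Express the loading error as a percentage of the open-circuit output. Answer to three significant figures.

8.25 %

The divider's output (Thévenin) resistance is R_A‖R_B = 1.799 kΩ.
Fractional drop under load = R_th/(R_th + R_L) = 1.799 / (1.799 + 20.0) = 0.08253.
So the output falls by 8.25 %.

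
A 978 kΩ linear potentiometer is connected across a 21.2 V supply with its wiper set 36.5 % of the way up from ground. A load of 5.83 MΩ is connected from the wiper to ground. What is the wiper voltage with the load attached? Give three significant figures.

The wiper splits the pot into (1−α)R = 621.0 kΩ above and αR = 357.0 kΩ below.
Lower section ‖ load = 336.4 kΩ.
V_wiper = 21.2 × 336.4/(621.0 + 336.4) = 7.45 V.

V ≈ 7.45 V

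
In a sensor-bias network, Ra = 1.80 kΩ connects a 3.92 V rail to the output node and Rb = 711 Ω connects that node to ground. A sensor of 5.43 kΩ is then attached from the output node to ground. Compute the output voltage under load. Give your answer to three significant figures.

The load sits in parallel with Rb: Rb‖R_L = (711 × 5430) / (711 + 5430) = 628.7 Ω.
V_out = 3.92 × 628.7 / (1800 + 628.7) = 3.92 × 628.7/2429 = 1.01 V.

V_out ≈ 1.01 V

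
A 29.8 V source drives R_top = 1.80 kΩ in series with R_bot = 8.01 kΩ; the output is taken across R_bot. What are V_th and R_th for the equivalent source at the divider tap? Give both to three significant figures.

V_th is the open-circuit tap voltage: 29.8 × 8.01/(1.80 + 8.01) = 24.3 V.
With the supply zeroed, R_top and R_bot appear in parallel from the tap: R_th = R_top‖R_bot = (1.80 × 8.01)/9.810 = 1.47 kΩ.

V_th = 24.3 V, R_th = 1.47 kΩ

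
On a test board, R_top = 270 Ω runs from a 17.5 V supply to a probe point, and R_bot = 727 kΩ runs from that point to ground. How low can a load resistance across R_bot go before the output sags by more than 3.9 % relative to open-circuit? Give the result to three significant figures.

R_L(min) ≈ 6.65 kΩ

Output resistance R_th = R_top‖R_bot = (270 × 727000)/727300 = 269.9 Ω.
The fractional drop is R_th/(R_th + R_L); requiring this ≤ 0.0390 gives R_L ≥ R_th(1/0.0390 − 1) = 269.9 × 24.64 = 6.65 kΩ.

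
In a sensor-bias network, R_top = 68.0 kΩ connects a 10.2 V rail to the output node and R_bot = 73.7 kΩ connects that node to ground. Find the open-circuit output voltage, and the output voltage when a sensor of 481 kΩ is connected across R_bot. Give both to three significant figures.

Unloaded: 5.31 V; loaded: 4.94 V

Open-circuit: V = 10.2 × 73.7/(68.0 + 73.7) = 5.31 V.
With the load, R_bot becomes R_bot‖R_L = 63.91 kΩ, so V = 10.2 × 63.91/131.9 = 4.94 V.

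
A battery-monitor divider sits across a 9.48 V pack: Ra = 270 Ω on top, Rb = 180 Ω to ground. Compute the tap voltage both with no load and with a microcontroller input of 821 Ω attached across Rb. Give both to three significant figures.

Unloaded: 3.79 V; loaded: 3.35 V

Open-circuit: V = 9.48 × 180/(270 + 180) = 3.79 V.
With the load, Rb becomes Rb‖R_L = 147.6 Ω, so V = 9.48 × 147.6/417.6 = 3.35 V.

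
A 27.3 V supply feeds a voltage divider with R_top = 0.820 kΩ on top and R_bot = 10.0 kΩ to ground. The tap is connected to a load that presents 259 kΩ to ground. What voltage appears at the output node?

V_out ≈ 25.2 V

The load sits in parallel with R_bot: R_bot‖R_L = (10000 × 259000) / (10000 + 259000) = 9628 Ω.
V_out = 27.3 × 9628 / (820 + 9628) = 27.3 × 9628/10450 = 25.2 V.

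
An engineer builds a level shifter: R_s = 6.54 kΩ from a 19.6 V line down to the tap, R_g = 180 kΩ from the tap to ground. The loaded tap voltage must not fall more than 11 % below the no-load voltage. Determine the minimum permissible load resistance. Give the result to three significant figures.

R_L(min) ≈ 51.1 kΩ

Output resistance R_th = R_s‖R_g = (6.54 × 180)/186.5 = 6.311 kΩ.
The fractional drop is R_th/(R_th + R_L); requiring this ≤ 0.110 gives R_L ≥ R_th(1/0.110 − 1) = 6.311 × 8.091 = 51.1 kΩ.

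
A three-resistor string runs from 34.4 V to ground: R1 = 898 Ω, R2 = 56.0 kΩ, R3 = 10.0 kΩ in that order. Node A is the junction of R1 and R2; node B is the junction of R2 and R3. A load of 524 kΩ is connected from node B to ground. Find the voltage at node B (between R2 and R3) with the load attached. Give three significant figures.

At node B, R3 is in parallel with the load: R3‖R_L = 9813 Ω.
Below node A the resistance is R2 + (R3‖R_L) = 65810 Ω, so V_A = 34.4 × 65810/66710 = 33.94 V.
Then V_B = V_A × (R3‖R_L)/(R2 + R3‖R_L) = 33.94 × 9813/65810 = 5.06 V.

V ≈ 5.06 V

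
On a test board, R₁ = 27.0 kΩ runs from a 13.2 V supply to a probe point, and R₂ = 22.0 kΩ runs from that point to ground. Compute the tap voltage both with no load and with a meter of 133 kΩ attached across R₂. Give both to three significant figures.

Open-circuit: V = 13.2 × 22.0/(27.0 + 22.0) = 5.93 V.
With the load, R₂ becomes R₂‖R_L = 18.88 kΩ, so V = 13.2 × 18.88/45.88 = 5.43 V.

Unloaded: 5.93 V; loaded: 5.43 V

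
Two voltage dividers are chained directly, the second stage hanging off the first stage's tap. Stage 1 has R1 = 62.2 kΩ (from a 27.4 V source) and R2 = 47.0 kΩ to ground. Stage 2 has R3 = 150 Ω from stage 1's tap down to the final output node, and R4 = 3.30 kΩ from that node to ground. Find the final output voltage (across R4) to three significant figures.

Stage 2 presents R3+R4 = 3450 Ω as a load on stage 1's tap.
Stage 1's lower leg becomes R2‖(R3+R4) = 3214 Ω, so V_mid = 27.4 × 3214/65410 = 1.346 V.
Stage 2 is itself unloaded: V_out = V_mid × R4/(R3+R4) = 1.346 × 3300/3450 = 1.29 V.

V_out ≈ 1.29 V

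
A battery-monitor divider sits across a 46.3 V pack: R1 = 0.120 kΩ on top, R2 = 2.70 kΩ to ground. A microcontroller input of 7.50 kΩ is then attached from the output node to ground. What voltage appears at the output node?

The load sits in parallel with R2: R2‖R_L = (2700 × 7500) / (2700 + 7500) = 1985 Ω.
V_out = 46.3 × 1985 / (120 + 1985) = 46.3 × 1985/2105 = 43.7 V.
(Unloaded it would have been 44.3 V.)

V_out ≈ 43.7 V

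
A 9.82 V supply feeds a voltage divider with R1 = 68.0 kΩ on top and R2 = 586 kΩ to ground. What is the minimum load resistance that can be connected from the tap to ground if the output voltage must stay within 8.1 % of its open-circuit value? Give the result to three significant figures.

R_L(min) ≈ 691 kΩ

Output resistance R_th = R1‖R2 = (68.0 × 586)/654.0 = 60.93 kΩ.
The fractional drop is R_th/(R_th + R_L); requiring this ≤ 0.0810 gives R_L ≥ R_th(1/0.0810 − 1) = 60.93 × 11.35 = 691 kΩ.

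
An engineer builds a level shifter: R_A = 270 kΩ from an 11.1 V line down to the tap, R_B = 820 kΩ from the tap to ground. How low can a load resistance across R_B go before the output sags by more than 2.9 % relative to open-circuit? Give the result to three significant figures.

Output resistance R_th = R_A‖R_B = (270 × 820)/1090 = 203.1 kΩ.
The fractional drop is R_th/(R_th + R_L); requiring this ≤ 0.0290 gives R_L ≥ R_th(1/0.0290 − 1) = 203.1 × 33.48 = 6.80 MΩ.

R_L(min) ≈ 6.80 MΩ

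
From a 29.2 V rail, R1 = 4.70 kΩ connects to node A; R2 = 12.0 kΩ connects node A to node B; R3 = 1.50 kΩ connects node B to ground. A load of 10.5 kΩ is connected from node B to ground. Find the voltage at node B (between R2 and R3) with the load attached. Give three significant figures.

At node B, R3 is in parallel with the load: R3‖R_L = 1.312 kΩ.
Below node A the resistance is R2 + (R3‖R_L) = 13.31 kΩ, so V_A = 29.2 × 13.31/18.01 = 21.58 V.
Then V_B = V_A × (R3‖R_L)/(R2 + R3‖R_L) = 21.58 × 1.312/13.31 = 2.13 V.

V ≈ 2.13 V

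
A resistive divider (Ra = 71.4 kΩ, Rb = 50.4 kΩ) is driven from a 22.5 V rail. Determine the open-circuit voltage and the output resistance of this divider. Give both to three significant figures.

V_th is the open-circuit tap voltage: 22.5 × 50.4/(71.4 + 50.4) = 9.31 V.
With the supply zeroed, Ra and Rb appear in parallel from the tap: R_th = Ra‖Rb = (71.4 × 50.4)/121.8 = 29.5 kΩ.

V_th = 9.31 V, R_th = 29.5 kΩ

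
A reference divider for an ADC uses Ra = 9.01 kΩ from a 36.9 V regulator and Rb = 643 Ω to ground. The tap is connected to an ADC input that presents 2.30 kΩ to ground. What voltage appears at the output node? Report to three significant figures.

V_out ≈ 1.95 V

The load sits in parallel with Rb: Rb‖R_L = (643 × 2300) / (643 + 2300) = 502.5 Ω.
V_out = 36.9 × 502.5 / (9010 + 502.5) = 36.9 × 502.5/9513 = 1.95 V.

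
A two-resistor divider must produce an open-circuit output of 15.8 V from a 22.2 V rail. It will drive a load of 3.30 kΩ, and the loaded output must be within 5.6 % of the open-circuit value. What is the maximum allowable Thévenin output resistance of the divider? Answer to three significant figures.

Loading drop = R_th/(R_th + R_L) ≤ 0.0560, so R_th ≤ R_L · ε/(1−ε) = 3.30 kΩ × 0.0560/0.9440 = 196 Ω.

R_th ≤ 196 Ω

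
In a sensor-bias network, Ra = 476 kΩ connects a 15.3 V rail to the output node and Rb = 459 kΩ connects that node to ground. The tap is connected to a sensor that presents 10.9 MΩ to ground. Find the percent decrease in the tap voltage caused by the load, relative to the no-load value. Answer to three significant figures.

2.10 %

The divider's output (Thévenin) resistance is Ra‖Rb = 233.7 kΩ.
Fractional drop under load = R_th/(R_th + R_L) = 233.7 / (233.7 + 10900) = 0.02099.
So the output falls by 2.10 %.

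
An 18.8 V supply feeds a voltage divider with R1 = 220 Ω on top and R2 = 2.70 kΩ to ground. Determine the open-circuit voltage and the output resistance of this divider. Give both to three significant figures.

V_th is the open-circuit tap voltage: 18.8 × 2700/(220 + 2700) = 17.4 V.
With the supply zeroed, R1 and R2 appear in parallel from the tap: R_th = R1‖R2 = (220 × 2700)/2920 = 203 Ω.

V_th = 17.4 V, R_th = 203 Ω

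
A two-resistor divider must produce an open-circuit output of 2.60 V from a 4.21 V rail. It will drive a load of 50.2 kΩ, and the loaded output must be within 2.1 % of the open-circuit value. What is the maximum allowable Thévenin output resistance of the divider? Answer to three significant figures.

R_th ≤ 1.08 kΩ

Loading drop = R_th/(R_th + R_L) ≤ 0.0210, so R_th ≤ R_L · ε/(1−ε) = 50.2 kΩ × 0.0210/0.9790 = 1.08 kΩ.
(Any R1, R2 with R2/(R1+R2) = 0.618 and R1‖R2 ≤ 1.08 kΩ will meet the spec.)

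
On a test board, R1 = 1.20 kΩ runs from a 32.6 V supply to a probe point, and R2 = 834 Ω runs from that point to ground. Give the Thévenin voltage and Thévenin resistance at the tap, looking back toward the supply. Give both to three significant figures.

V_th is the open-circuit tap voltage: 32.6 × 834/(1200 + 834) = 13.4 V.
With the supply zeroed, R1 and R2 appear in parallel from the tap: R_th = R1‖R2 = (1200 × 834)/2034 = 492 Ω.

V_th = 13.4 V, R_th = 492 Ω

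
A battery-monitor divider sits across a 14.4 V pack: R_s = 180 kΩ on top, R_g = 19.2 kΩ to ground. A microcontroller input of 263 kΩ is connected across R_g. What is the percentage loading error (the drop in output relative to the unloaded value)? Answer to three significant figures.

The divider's output (Thévenin) resistance is R_s‖R_g = 17.35 kΩ.
Fractional drop under load = R_th/(R_th + R_L) = 17.35 / (17.35 + 263) = 0.06188.
So the output falls by 6.19 %.

6.19 %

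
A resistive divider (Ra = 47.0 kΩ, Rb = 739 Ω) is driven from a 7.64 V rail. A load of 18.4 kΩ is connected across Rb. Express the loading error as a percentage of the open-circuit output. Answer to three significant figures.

3.80 %

The divider's output (Thévenin) resistance is Ra‖Rb = 727.6 Ω.
Fractional drop under load = R_th/(R_th + R_L) = 727.6 / (727.6 + 18400) = 0.03804.
So the output falls by 3.80 %.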